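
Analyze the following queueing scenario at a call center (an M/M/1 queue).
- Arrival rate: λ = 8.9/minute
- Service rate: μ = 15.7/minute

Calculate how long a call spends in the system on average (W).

First, compute utilization: ρ = λ/μ = 8.9/15.7 = 0.5669
For M/M/1: W = 1/(μ-λ)
W = 1/(15.7-8.9) = 1/6.80
W = 0.1471 minutes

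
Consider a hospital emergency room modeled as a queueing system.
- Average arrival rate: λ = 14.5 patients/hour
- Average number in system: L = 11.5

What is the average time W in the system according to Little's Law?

Little's Law: L = λW, so W = L/λ
W = 11.5/14.5 = 0.7931 hours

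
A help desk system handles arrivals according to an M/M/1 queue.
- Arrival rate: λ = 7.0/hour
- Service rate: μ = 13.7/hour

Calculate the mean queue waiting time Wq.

First, compute utilization: ρ = λ/μ = 7.0/13.7 = 0.5109
For M/M/1: Wq = λ/(μ(μ-λ))
Wq = 7.0/(13.7 × (13.7-7.0))
Wq = 7.0/(13.7 × 6.70)
Wq = 0.07626 hours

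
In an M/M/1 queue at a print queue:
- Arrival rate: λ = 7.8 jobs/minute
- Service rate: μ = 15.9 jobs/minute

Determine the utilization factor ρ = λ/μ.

Server utilization: ρ = λ/μ
ρ = 7.8/15.9 = 0.4906
The server is busy 49.06% of the time.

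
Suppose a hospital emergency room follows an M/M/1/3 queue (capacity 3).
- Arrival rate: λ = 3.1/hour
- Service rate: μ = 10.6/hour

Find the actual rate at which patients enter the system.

ρ = λ/μ = 3.1/10.6 = 0.29245
P₀ = (1-ρ)/(1-ρ^(K+1)) = (1-0.29245)/(1-0.29245^4) = 0.7076/0.9927 = 0.7128
P_K = P₀×ρ^K = 0.7128 × 0.29245^3 = 0.7128 × 0.02501 = 0.01783
λ_eff = λ(1-P_K) = 3.1 × (1 - 0.01783) = 3.1 × 0.98217 = 3.0447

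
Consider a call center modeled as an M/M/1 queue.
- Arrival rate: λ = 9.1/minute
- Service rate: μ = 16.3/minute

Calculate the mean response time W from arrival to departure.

First, compute utilization: ρ = λ/μ = 9.1/16.3 = 0.5583
For M/M/1: W = 1/(μ-λ)
W = 1/(16.3-9.1) = 1/7.20
W = 0.1389 minutes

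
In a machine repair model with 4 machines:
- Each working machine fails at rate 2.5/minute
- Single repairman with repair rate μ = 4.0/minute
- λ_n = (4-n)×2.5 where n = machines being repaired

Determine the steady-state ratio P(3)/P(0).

P(3)/P(0) = ∏_{i=0}^{3-1} λ_i/μ_{i+1}
= (4-0)×2.5/4.0 × (4-1)×2.5/4.0 × (4-2)×2.5/4.0
= 5.8594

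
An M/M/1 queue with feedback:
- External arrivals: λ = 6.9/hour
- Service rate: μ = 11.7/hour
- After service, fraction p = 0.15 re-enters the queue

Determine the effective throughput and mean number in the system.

Effective arrival rate: λ_eff = λ/(1-p) = 6.9/(1-0.15) = 6.9/0.85 = 8.11765
ρ = λ_eff/μ = 8.11765/11.7 = 0.693816
L = ρ/(1-ρ) = 0.693816/(1-0.693816) = 2.2660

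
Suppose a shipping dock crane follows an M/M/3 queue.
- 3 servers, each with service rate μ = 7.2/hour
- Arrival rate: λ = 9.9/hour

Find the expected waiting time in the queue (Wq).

Traffic intensity: ρ = λ/(cμ) = 9.9/(3×7.2) = 0.4583
Since ρ = 0.4583 < 1, system is stable.
Offered load a = λ/μ = cρ = 9.9/7.2 = 1.3750
P₀ = [ Σₙ₌₀^2 aⁿ/n! + a^3/(3!(1-ρ)) ]⁻¹
Σ = a^0/0! + a^1/1! + a^2/2! = 1.0000 + 1.3750 + 0.9453 = 3.3203
a^3/(3!(1-ρ)) = 2.5996/(6 × 0.54167) = 0.7999
P₀ = 1/(3.3203 + 0.7999) = 0.2427
Lq = P₀·a^3·ρ / (3!(1-ρ)²) = 0.2427 × 2.5996 × 0.4583 / (6 × 0.2934) = 0.1643
Wq = Lq/λ = 0.16427/9.9 = 0.01659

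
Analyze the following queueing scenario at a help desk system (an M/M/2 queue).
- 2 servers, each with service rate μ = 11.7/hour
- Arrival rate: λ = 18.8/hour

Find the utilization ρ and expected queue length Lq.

Traffic intensity: ρ = λ/(cμ) = 18.8/(2×11.7) = 0.8034
Since ρ = 0.8034 < 1, system is stable.
Offered load a = λ/μ = cρ = 18.8/11.7 = 1.6068
P₀ = [ Σₙ₌₀^1 aⁿ/n! + a^2/(2!(1-ρ)) ]⁻¹
Σ = a^0/0! + a^1/1! = 1.0000 + 1.6068 = 2.6068
a^2/(2!(1-ρ)) = 2.58193/(2 × 0.196581) = 6.5671
P₀ = 1/(2.6068 + 6.5671) = 0.1090
Lq = P₀·a^2·ρ / (2!(1-ρ)²) = 0.109005 × 2.58193 × 0.803419 / (2 × 0.0386442) = 2.9256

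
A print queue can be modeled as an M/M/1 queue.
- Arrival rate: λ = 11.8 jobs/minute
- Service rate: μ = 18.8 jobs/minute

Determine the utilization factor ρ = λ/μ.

Server utilization: ρ = λ/μ
ρ = 11.8/18.8 = 0.6277
The server is busy 62.77% of the time.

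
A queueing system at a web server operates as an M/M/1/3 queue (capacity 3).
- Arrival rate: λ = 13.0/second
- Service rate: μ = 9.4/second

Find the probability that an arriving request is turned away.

ρ = λ/μ = 13.0/9.4 = 1.3830
P₀ = (1-ρ)/(1-ρ^(K+1)) = (1-1.3830)/(1-1.3830^4) = -0.3830/-2.6584 = 0.1441
P_K = P₀×ρ^K = 0.14407 × 1.3830^3 = 0.14407 × 2.6452 = 0.3811
Blocking probability = 38.11%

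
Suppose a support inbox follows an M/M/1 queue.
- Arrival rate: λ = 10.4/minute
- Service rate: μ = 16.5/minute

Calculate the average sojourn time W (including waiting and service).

First, compute utilization: ρ = λ/μ = 10.4/16.5 = 0.6303
For M/M/1: W = 1/(μ-λ)
W = 1/(16.5-10.4) = 1/6.10
W = 0.1639 minutes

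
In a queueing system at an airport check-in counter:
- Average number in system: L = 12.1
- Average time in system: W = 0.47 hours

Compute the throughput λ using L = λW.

Little's Law: L = λW, so λ = L/W
λ = 12.1/0.47 = 25.7447 passengers/hour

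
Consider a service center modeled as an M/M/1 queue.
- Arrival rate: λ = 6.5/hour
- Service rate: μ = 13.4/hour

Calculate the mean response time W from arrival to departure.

First, compute utilization: ρ = λ/μ = 6.5/13.4 = 0.4851
For M/M/1: W = 1/(μ-λ)
W = 1/(13.4-6.5) = 1/6.90
W = 0.1449 hours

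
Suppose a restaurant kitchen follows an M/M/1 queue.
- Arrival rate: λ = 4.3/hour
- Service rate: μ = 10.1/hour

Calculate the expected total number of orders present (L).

ρ = λ/μ = 4.3/10.1 = 0.4257
For M/M/1: L = λ/(μ-λ)
L = 4.3/(10.1-4.3) = 4.3/5.80
L = 0.7414 orders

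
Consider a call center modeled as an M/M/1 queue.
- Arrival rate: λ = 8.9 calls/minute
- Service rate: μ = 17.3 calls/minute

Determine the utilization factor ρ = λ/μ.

Server utilization: ρ = λ/μ
ρ = 8.9/17.3 = 0.5145
The server is busy 51.45% of the time.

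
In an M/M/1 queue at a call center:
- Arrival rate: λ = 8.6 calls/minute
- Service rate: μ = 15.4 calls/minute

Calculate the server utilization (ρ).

Server utilization: ρ = λ/μ
ρ = 8.6/15.4 = 0.5584
The server is busy 55.84% of the time.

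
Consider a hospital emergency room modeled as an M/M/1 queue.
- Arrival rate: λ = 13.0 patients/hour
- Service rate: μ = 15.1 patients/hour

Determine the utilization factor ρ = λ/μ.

Server utilization: ρ = λ/μ
ρ = 13.0/15.1 = 0.8609
The server is busy 86.09% of the time.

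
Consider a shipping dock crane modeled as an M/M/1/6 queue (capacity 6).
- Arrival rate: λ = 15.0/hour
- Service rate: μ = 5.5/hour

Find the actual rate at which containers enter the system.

ρ = λ/μ = 15.0/5.5 = 2.7273
P₀ = (1-ρ)/(1-ρ^(K+1)) = (1-2.7273)/(1-2.7273^7) = -1.7273/-1121.3554 = 0.001540
P_K = P₀×ρ^K = 0.0015404 × 2.7273^6 = 0.0015404 × 411.5262 = 0.6339
λ_eff = λ(1-P_K) = 15.0 × (1 - 0.6339) = 15.0 × 0.3661 = 5.4915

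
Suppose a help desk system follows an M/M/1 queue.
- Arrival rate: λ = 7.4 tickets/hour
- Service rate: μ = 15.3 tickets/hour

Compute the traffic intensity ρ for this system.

Server utilization: ρ = λ/μ
ρ = 7.4/15.3 = 0.4837
The server is busy 48.37% of the time.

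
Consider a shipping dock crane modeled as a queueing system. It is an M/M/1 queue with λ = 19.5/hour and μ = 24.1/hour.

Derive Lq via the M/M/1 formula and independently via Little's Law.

Method 1 (direct): Lq = λ²/(μ(μ-λ)) = 380.25/(24.1 × 4.60) = 3.4300

Method 2 (Little's Law):
W = 1/(μ-λ) = 1/4.60 = 0.2173913
Wq = W - 1/μ = 0.2173913 - 0.04149378 = 0.175898
Lq = λWq = 19.5 × 0.175898 = 3.4300 ✔ (matches Method 1)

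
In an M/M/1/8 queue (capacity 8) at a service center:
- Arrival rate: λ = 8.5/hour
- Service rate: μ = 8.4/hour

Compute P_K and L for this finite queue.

ρ = λ/μ = 8.5/8.4 = 1.011905
P₀ = (1-ρ)/(1-ρ^(K+1)) = (1-1.011905)/(1-1.011905^9) = -0.011905/-0.11239 = 0.1059
P_K = P₀×ρ^K = 0.1059 × 1.011905^8 = 0.1059 × 1.0993 = 0.1164
Blocking probability P_8 = 0.1164 (11.64%)
L = ρ[1 - (K+1)ρ^K + Kρ^(K+1)] / [(1-ρ)(1-ρ^(K+1))]
L = 1.011905 × (1 - 9×1.09930432 + 8×1.11239154) / ((1 - 1.011905) × (1 - 1.11239154)) = 4.0789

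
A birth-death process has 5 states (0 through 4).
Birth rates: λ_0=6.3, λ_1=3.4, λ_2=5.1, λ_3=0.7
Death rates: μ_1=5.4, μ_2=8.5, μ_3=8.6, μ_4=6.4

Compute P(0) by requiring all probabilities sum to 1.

Ratios P(n)/P(0) = (λ₀···λₙ₋₁)/(μ₁···μₙ):
P(1)/P(0) = (6.3)/(5.4) = 1.16667
P(2)/P(0) = (6.3×3.4)/(5.4×8.5) = 0.466667
P(3)/P(0) = (6.3×3.4×5.1)/(5.4×8.5×8.6) = 0.276744
P(4)/P(0) = (6.3×3.4×5.1×0.7)/(5.4×8.5×8.6×6.4) = 0.0302689

Normalization: ∑ P(n) = 1
P(0) × (1.00000 + 1.16667 + 0.466667 + 0.276744 + 0.0302689) = 1
P(0) × 2.9403 = 1
P(0) = 1/2.9403 = 0.3401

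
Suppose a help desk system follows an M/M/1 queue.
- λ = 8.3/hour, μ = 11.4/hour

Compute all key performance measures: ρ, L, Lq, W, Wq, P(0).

Step 1: ρ = λ/μ = 8.3/11.4 = 0.7281
Step 2: L = λ/(μ-λ) = 8.3/3.10 = 2.6774
Step 3: Lq = λ²/(μ(μ-λ)) = 68.89/(11.4×3.10) = 1.9493
Step 4: W = 1/(μ-λ) = 1/3.10 = 0.32258
Step 5: Wq = λ/(μ(μ-λ)) = 8.3/(11.4×3.10) = 0.2349
Step 6: P(0) = 1-ρ = 0.2719
Verify: L = λW = 8.3×0.32258 = 2.6774 ✔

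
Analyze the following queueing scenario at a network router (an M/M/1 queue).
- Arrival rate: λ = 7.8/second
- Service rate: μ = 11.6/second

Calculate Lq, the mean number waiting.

ρ = λ/μ = 7.8/11.6 = 0.6724
For M/M/1: Lq = λ²/(μ(μ-λ))
Lq = 60.84/(11.6 × 3.80)
Lq = 1.3802 packets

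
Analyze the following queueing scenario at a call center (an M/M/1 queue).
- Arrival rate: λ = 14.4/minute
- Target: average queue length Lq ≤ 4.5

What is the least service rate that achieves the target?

For M/M/1: Lq = λ²/(μ(μ-λ))
Need Lq ≤ 4.5, i.e. μ(μ-λ) ≥ λ²/4.5
μ² - 14.4μ - 207.36/4.5 ≥ 0  →  μ² - 14.4μ - 46.0800 ≥ 0
Quadratic formula (positive root): μ = [λ + √(λ² + 4×46.0800)]/2
Discriminant: 207.36 + 4×46.0800 = 391.6800, √391.6800 = 19.79091
μ ≥ (14.4 + 19.79091)/2 = 17.0955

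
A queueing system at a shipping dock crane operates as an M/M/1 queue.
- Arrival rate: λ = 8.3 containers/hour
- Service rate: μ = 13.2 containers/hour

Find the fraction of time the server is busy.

Server utilization: ρ = λ/μ
ρ = 8.3/13.2 = 0.6288
The server is busy 62.88% of the time.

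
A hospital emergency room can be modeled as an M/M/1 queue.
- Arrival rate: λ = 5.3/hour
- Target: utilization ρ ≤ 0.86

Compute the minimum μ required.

ρ = λ/μ, so μ = λ/ρ
μ ≥ 5.3/0.86 = 6.1628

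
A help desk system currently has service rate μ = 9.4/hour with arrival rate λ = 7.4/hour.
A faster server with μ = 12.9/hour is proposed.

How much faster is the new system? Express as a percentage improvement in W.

System 1: ρ₁ = 7.4/9.4 = 0.7872, W₁ = 1/(9.4-7.4) = 0.5000
System 2: ρ₂ = 7.4/12.9 = 0.5736, W₂ = 1/(12.9-7.4) = 0.1818
Improvement: (W₁-W₂)/W₁ = (0.5000-0.1818)/0.5000 = 63.64%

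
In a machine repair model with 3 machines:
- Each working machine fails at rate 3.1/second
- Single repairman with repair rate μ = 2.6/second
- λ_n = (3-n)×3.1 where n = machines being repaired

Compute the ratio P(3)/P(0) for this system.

P(3)/P(0) = ∏_{i=0}^{3-1} λ_i/μ_{i+1}
= (3-0)×3.1/2.6 × (3-1)×3.1/2.6 × (3-2)×3.1/2.6
= 10.1699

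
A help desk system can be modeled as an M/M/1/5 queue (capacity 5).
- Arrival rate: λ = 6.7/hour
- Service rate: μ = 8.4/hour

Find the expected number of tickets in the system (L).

ρ = λ/μ = 6.7/8.4 = 0.79762
P₀ = (1-ρ)/(1-ρ^(K+1)) = (1-0.79762)/(1-0.79762^6) = 0.2024/0.7425 = 0.2726
P_K = P₀×ρ^K = 0.27257 × 0.79762^5 = 0.27257 × 0.32283 = 0.08799
L = ρ[1 - (K+1)ρ^K + Kρ^(K+1)] / [(1-ρ)(1-ρ^(K+1))]
L = 0.79762 × (1 - 6×0.322835 + 5×0.257499) / ((1 - 0.79762) × (1 - 0.257499)) = 1.8604 tickets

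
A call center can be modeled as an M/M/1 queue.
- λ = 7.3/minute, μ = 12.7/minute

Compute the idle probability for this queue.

ρ = λ/μ = 7.3/12.7 = 0.5748
P(0) = 1 - ρ = 1 - 0.5748 = 0.4252
The server is idle 42.52% of the time.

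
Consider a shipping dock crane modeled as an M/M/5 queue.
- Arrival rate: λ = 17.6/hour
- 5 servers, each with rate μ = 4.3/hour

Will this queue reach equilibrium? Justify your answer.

Stability requires ρ = λ/(cμ) < 1
ρ = 17.6/(5 × 4.3) = 17.6/21.50 = 0.8186
Since 0.8186 < 1, the system is STABLE.
The servers are busy 81.86% of the time.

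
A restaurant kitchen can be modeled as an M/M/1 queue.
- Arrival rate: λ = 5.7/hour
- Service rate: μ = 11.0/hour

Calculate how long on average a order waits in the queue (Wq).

First, compute utilization: ρ = λ/μ = 5.7/11.0 = 0.5182
For M/M/1: Wq = λ/(μ(μ-λ))
Wq = 5.7/(11.0 × (11.0-5.7))
Wq = 5.7/(11.0 × 5.30)
Wq = 0.09777 hours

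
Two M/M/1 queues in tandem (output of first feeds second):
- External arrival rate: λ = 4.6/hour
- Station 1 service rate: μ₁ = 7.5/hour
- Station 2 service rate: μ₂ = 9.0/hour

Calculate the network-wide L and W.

By Jackson's theorem, each station behaves as independent M/M/1.
Station 1: ρ₁ = 4.6/7.5 = 0.6133, L₁ = ρ₁/(1-ρ₁) = λ/(μ₁-λ) = 4.6/2.90 = 1.5862
Station 2: ρ₂ = 4.6/9.0 = 0.5111, L₂ = ρ₂/(1-ρ₂) = λ/(μ₂-λ) = 4.6/4.40 = 1.0455
Total: L = L₁ + L₂ = 1.5862 + 1.0455 = 2.6317
W = L/λ = 2.6317/4.6 = 0.5721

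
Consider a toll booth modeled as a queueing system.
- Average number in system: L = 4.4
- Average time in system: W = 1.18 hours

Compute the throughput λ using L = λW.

Little's Law: L = λW, so λ = L/W
λ = 4.4/1.18 = 3.7288 vehicles/hour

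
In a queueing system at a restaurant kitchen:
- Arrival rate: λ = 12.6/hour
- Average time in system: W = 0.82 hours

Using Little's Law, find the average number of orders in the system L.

Little's Law: L = λW
L = 12.6 × 0.82 = 10.3320 orders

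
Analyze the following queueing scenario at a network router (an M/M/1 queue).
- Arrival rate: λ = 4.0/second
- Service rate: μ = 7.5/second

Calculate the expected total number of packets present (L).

ρ = λ/μ = 4.0/7.5 = 0.5333
For M/M/1: L = λ/(μ-λ)
L = 4.0/(7.5-4.0) = 4.0/3.50
L = 1.1429 packets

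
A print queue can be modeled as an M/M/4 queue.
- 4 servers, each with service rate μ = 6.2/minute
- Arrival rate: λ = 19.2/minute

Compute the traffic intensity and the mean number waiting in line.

Traffic intensity: ρ = λ/(cμ) = 19.2/(4×6.2) = 0.7742
Since ρ = 0.7742 < 1, system is stable.
Offered load a = λ/μ = cρ = 19.2/6.2 = 3.0968
P₀ = [ Σₙ₌₀^3 aⁿ/n! + a^4/(4!(1-ρ)) ]⁻¹
Σ = a^0/0! + a^1/1! + a^2/2! + a^3/3! = 1.0000 + 3.0968 + 4.7950 + 4.9497 = 13.8415
a^4/(4!(1-ρ)) = 91.96830/(24 × 0.2258065) = 16.9703
P₀ = 1/(13.8415 + 16.9703) = 0.03246
Lq = P₀·a^4·ρ / (4!(1-ρ)²) = 0.0324551 × 91.9683 × 0.774194 / (24 × 0.0509886) = 1.8884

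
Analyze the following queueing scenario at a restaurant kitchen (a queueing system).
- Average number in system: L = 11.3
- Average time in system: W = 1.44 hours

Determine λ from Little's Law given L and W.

Little's Law: L = λW, so λ = L/W
λ = 11.3/1.44 = 7.8472 orders/hour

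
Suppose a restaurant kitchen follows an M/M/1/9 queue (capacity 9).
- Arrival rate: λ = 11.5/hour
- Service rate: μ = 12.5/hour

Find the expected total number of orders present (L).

ρ = λ/μ = 11.5/12.5 = 0.9200
P₀ = (1-ρ)/(1-ρ^(K+1)) = (1-0.9200)/(1-0.9200^10) = 0.08000/0.5656 = 0.1414
P_K = P₀×ρ^K = 0.14144 × 0.9200^9 = 0.14144 × 0.47216 = 0.06678
L = ρ[1 - (K+1)ρ^K + Kρ^(K+1)] / [(1-ρ)(1-ρ^(K+1))]
L = 0.9200 × (1 - 10×0.472161 + 9×0.434388) / ((1 - 0.9200) × (1 - 0.434388)) = 3.8200 orders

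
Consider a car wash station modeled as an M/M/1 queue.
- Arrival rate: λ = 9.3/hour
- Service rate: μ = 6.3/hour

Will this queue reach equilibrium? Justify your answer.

Stability requires ρ = λ/(cμ) < 1
ρ = 9.3/(1 × 6.3) = 9.3/6.30 = 1.4762
Since 1.4762 ≥ 1, the system is UNSTABLE.
Queue grows without bound. Need μ > λ = 9.3.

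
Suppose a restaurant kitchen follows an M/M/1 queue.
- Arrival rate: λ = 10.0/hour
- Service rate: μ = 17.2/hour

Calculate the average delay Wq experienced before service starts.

First, compute utilization: ρ = λ/μ = 10.0/17.2 = 0.5814
For M/M/1: Wq = λ/(μ(μ-λ))
Wq = 10.0/(17.2 × (17.2-10.0))
Wq = 10.0/(17.2 × 7.20)
Wq = 0.08075 hours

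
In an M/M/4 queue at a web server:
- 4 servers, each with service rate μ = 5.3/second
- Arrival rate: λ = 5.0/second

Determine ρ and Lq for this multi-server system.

Traffic intensity: ρ = λ/(cμ) = 5.0/(4×5.3) = 0.2358
Since ρ = 0.2358 < 1, system is stable.
Offered load a = λ/μ = cρ = 5.0/5.3 = 0.9434
P₀ = [ Σₙ₌₀^3 aⁿ/n! + a^4/(4!(1-ρ)) ]⁻¹
Σ = a^0/0! + a^1/1! + a^2/2! + a^3/3! = 1.0000 + 0.9434 + 0.4450 + 0.1399 = 2.5283
a^4/(4!(1-ρ)) = 0.7921/(24 × 0.7642) = 0.04319
P₀ = 1/(2.5283 + 0.04319) = 0.3889
Lq = P₀·a^4·ρ / (4!(1-ρ)²) = 0.38887 × 0.79209 × 0.23585 / (24 × 0.58393) = 0.005184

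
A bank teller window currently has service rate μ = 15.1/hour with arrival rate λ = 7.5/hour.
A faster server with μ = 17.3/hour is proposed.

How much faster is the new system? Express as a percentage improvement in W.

System 1: ρ₁ = 7.5/15.1 = 0.4967, W₁ = 1/(15.1-7.5) = 0.13158
System 2: ρ₂ = 7.5/17.3 = 0.4335, W₂ = 1/(17.3-7.5) = 0.10204
Improvement: (W₁-W₂)/W₁ = (0.13158-0.10204)/0.13158 = 22.45%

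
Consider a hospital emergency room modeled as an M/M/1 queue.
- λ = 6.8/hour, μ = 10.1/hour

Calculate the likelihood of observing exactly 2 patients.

ρ = λ/μ = 6.8/10.1 = 0.6733
P(n) = (1-ρ)ρⁿ
P(2) = (1-0.6733) × 0.6733^2
P(2) = 0.3267 × 0.4533
P(2) = 0.1481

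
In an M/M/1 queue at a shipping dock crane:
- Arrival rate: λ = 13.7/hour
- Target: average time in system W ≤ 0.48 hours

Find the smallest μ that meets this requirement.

For M/M/1: W = 1/(μ-λ)
Need W ≤ 0.48, so 1/(μ-λ) ≤ 0.48
μ - λ ≥ 1/0.48 = 2.0833
μ ≥ 13.7 + 2.0833 = 15.7833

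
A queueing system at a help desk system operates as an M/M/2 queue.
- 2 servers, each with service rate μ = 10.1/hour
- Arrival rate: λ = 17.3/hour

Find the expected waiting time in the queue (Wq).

Traffic intensity: ρ = λ/(cμ) = 17.3/(2×10.1) = 0.8564
Since ρ = 0.8564 < 1, system is stable.
Offered load a = λ/μ = cρ = 17.3/10.1 = 1.7129
P₀ = [ Σₙ₌₀^1 aⁿ/n! + a^2/(2!(1-ρ)) ]⁻¹
Σ = a^0/0! + a^1/1! = 1.0000 + 1.7129 = 2.7129
a^2/(2!(1-ρ)) = 2.93393/(2 × 0.143564) = 10.2182
P₀ = 1/(2.7129 + 10.2182) = 0.07733
Lq = P₀·a^2·ρ / (2!(1-ρ)²) = 0.0773333 × 2.93393 × 0.856436 / (2 × 0.0206107) = 4.7140
Wq = Lq/λ = 4.7140/17.3 = 0.2725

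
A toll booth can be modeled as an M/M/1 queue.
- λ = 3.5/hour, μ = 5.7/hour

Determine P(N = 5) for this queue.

ρ = λ/μ = 3.5/5.7 = 0.61404
P(n) = (1-ρ)ρⁿ
P(5) = (1-0.61404) × 0.61404^5
P(5) = 0.3860 × 0.08729
P(5) = 0.03369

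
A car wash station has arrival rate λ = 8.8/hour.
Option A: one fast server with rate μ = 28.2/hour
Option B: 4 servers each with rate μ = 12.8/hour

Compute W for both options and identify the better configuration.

Option A: single server μ = 28.2 (M/M/1)
  ρ_A = 8.8/28.2 = 0.3121
  W_A = 1/(μ-λ) = 1/(28.2-8.8) = 1/19.40 = 0.05155

Option B: 4 servers μ = 12.8 (M/M/4)
  ρ_B = λ/(cμ) = 8.8/(4×12.8) = 0.1719
  Offered load a = λ/μ = cρ = 8.8/12.8 = 0.6875
  P₀ = [ Σₙ₌₀^3 aⁿ/n! + a^4/(4!(1-ρ)) ]⁻¹
  Σ = a^0/0! + a^1/1! + a^2/2! + a^3/3! = 1.0000 + 0.6875 + 0.2363 + 0.05416 = 1.9780
  a^4/(4!(1-ρ)) = 0.2234/(24 × 0.8281) = 0.01124
  P₀ = 1/(1.9780 + 0.01124) = 0.5027
  Lq = P₀·a^4·ρ / (4!(1-ρ)²) = 0.5027 × 0.2234 × 0.1719 / (24 × 0.6858) = 0.001173
  Wq_B = Lq/λ = 0.0011728/8.8 = 0.00013327
  W_B = Wq_B + 1/μ = 0.00013327 + 0.078125 = 0.07826

Since W_A = 0.05155 < W_B = 0.07826, Option A (single fast server) has the shorter time in system.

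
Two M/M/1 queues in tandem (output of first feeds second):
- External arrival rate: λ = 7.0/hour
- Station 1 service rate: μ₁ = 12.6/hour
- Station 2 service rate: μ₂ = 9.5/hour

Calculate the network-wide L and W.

By Jackson's theorem, each station behaves as independent M/M/1.
Station 1: ρ₁ = 7.0/12.6 = 0.5556, L₁ = ρ₁/(1-ρ₁) = λ/(μ₁-λ) = 7.0/5.60 = 1.2500
Station 2: ρ₂ = 7.0/9.5 = 0.7368, L₂ = ρ₂/(1-ρ₂) = λ/(μ₂-λ) = 7.0/2.50 = 2.8000
Total: L = L₁ + L₂ = 1.2500 + 2.8000 = 4.0500
W = L/λ = 4.0500/7.0 = 0.5786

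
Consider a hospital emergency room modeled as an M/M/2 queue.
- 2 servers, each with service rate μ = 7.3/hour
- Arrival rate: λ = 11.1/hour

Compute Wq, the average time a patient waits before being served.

Traffic intensity: ρ = λ/(cμ) = 11.1/(2×7.3) = 0.7603
Since ρ = 0.7603 < 1, system is stable.
Offered load a = λ/μ = cρ = 11.1/7.3 = 1.5205
P₀ = [ Σₙ₌₀^1 aⁿ/n! + a^2/(2!(1-ρ)) ]⁻¹
Σ = a^0/0! + a^1/1! = 1.0000 + 1.5205 = 2.5205
a^2/(2!(1-ρ)) = 2.3121/(2 × 0.23973) = 4.8223
P₀ = 1/(2.5205 + 4.8223) = 0.1362
Lq = P₀·a^2·ρ / (2!(1-ρ)²) = 0.13619 × 2.3121 × 0.76027 / (2 × 0.057469) = 2.0828
Wq = Lq/λ = 2.0828/11.1 = 0.1876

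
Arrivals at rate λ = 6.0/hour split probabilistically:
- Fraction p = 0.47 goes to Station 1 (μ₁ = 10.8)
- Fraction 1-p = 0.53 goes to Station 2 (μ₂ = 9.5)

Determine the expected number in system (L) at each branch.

Effective rates: λ₁ = 6.0×0.47 = 2.82, λ₂ = 6.0×0.53 = 3.18
Station 1: ρ₁ = 2.82/10.8 = 0.2611, L₁ = ρ₁/(1-ρ₁) = 0.2611/(1-0.2611) = 0.3534
Station 2: ρ₂ = 3.18/9.5 = 0.33474, L₂ = ρ₂/(1-ρ₂) = 0.33474/(1-0.33474) = 0.5032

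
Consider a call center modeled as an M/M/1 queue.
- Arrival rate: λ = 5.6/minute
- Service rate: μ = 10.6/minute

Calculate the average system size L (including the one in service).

ρ = λ/μ = 5.6/10.6 = 0.5283
For M/M/1: L = λ/(μ-λ)
L = 5.6/(10.6-5.6) = 5.6/5.00
L = 1.1200 calls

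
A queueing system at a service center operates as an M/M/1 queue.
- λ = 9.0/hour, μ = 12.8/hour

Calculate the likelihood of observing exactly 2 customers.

ρ = λ/μ = 9.0/12.8 = 0.7031
P(n) = (1-ρ)ρⁿ
P(2) = (1-0.7031) × 0.7031^2
P(2) = 0.2969 × 0.4943
P(2) = 0.1468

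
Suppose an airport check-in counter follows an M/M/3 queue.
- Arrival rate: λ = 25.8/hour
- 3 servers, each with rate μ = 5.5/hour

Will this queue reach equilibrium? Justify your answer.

Stability requires ρ = λ/(cμ) < 1
ρ = 25.8/(3 × 5.5) = 25.8/16.50 = 1.5636
Since 1.5636 ≥ 1, the system is UNSTABLE.
Need c > λ/μ = 25.8/5.5 = 4.69.
Minimum servers needed: c = 5.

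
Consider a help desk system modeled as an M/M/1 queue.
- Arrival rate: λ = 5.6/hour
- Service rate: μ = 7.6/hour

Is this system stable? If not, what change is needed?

Stability requires ρ = λ/(cμ) < 1
ρ = 5.6/(1 × 7.6) = 5.6/7.60 = 0.7368
Since 0.7368 < 1, the system is STABLE.
The server is busy 73.68% of the time.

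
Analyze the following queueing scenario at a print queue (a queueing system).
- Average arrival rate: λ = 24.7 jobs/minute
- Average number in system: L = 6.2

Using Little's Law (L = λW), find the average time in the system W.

Little's Law: L = λW, so W = L/λ
W = 6.2/24.7 = 0.2510 minutes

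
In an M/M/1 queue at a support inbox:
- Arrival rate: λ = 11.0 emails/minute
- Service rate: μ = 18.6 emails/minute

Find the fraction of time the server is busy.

Server utilization: ρ = λ/μ
ρ = 11.0/18.6 = 0.5914
The server is busy 59.14% of the time.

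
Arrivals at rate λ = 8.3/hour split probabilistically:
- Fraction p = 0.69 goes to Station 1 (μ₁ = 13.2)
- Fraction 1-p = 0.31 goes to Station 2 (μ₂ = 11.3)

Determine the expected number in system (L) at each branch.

Effective rates: λ₁ = 8.3×0.69 = 5.727, λ₂ = 8.3×0.31 = 2.573
Station 1: ρ₁ = 5.727/13.2 = 0.433864, L₁ = ρ₁/(1-ρ₁) = 0.433864/(1-0.433864) = 0.7664
Station 2: ρ₂ = 2.573/11.3 = 0.2277, L₂ = ρ₂/(1-ρ₂) = 0.2277/(1-0.2277) = 0.2948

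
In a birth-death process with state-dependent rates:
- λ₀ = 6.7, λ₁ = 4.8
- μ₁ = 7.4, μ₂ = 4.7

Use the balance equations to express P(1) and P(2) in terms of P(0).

Balance equations:
State 0: λ₀P₀ = μ₁P₁ → P₁ = (λ₀/μ₁)P₀ = (6.7/7.4)P₀ = 0.9054P₀
State 1: P₂ = (λ₀λ₁)/(μ₁μ₂)P₀ = (6.7×4.8)/(7.4×4.7)P₀ = 0.9247P₀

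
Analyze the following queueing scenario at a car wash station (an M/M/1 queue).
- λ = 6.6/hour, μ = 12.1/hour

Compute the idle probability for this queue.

ρ = λ/μ = 6.6/12.1 = 0.5455
P(0) = 1 - ρ = 1 - 0.5455 = 0.4545
The server is idle 45.45% of the time.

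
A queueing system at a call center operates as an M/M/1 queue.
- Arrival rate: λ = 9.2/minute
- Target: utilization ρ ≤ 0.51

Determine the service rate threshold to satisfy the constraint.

ρ = λ/μ, so μ = λ/ρ
μ ≥ 9.2/0.51 = 18.0392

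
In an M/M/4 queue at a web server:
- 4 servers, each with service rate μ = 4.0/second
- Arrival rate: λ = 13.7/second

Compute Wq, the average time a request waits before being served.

Traffic intensity: ρ = λ/(cμ) = 13.7/(4×4.0) = 0.8562
Since ρ = 0.8562 < 1, system is stable.
Offered load a = λ/μ = cρ = 13.7/4.0 = 3.4250
P₀ = [ Σₙ₌₀^3 aⁿ/n! + a^4/(4!(1-ρ)) ]⁻¹
Σ = a^0/0! + a^1/1! + a^2/2! + a^3/3! = 1.0000 + 3.4250 + 5.8653 + 6.6962 = 16.9865
a^4/(4!(1-ρ)) = 137.6076/(24 × 0.14375) = 39.8863
P₀ = 1/(16.9865 + 39.8863) = 0.01758
Lq = P₀·a^4·ρ / (4!(1-ρ)²) = 0.01758310 × 137.6076 × 0.8562500 / (24 × 0.02066406) = 4.1775
Wq = Lq/λ = 4.1775/13.7 = 0.3049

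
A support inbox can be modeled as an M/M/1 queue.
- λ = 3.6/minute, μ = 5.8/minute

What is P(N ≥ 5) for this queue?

ρ = λ/μ = 3.6/5.8 = 0.62069
P(N ≥ n) = ρⁿ
P(N ≥ 5) = 0.62069^5
P(N ≥ 5) = 0.09212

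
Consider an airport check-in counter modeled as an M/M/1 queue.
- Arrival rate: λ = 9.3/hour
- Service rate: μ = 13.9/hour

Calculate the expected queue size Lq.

ρ = λ/μ = 9.3/13.9 = 0.6691
For M/M/1: Lq = λ²/(μ(μ-λ))
Lq = 86.49/(13.9 × 4.60)
Lq = 1.3527 passengers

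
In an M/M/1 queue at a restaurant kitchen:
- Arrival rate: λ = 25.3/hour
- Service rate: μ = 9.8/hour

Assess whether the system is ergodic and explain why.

Stability requires ρ = λ/(cμ) < 1
ρ = 25.3/(1 × 9.8) = 25.3/9.80 = 2.5816
Since 2.5816 ≥ 1, the system is UNSTABLE.
Queue grows without bound. Need μ > λ = 25.3.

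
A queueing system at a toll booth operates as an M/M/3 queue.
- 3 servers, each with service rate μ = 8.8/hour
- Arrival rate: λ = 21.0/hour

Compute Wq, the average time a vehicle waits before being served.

Traffic intensity: ρ = λ/(cμ) = 21.0/(3×8.8) = 0.7955
Since ρ = 0.7955 < 1, system is stable.
Offered load a = λ/μ = cρ = 21.0/8.8 = 2.3864
P₀ = [ Σₙ₌₀^2 aⁿ/n! + a^3/(3!(1-ρ)) ]⁻¹
Σ = a^0/0! + a^1/1! + a^2/2! = 1.00000 + 2.38636 + 2.84737 = 6.2337
a^3/(3!(1-ρ)) = 13.5897/(6 × 0.204545) = 11.0731
P₀ = 1/(6.2337 + 11.0731) = 0.05778
Lq = P₀·a^3·ρ / (3!(1-ρ)²) = 0.05778 × 13.5897 × 0.7955 / (6 × 0.04184) = 2.4882
Wq = Lq/λ = 2.4882/21.0 = 0.1185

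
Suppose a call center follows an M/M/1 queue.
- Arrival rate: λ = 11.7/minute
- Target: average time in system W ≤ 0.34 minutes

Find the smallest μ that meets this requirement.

For M/M/1: W = 1/(μ-λ)
Need W ≤ 0.34, so 1/(μ-λ) ≤ 0.34
μ - λ ≥ 1/0.34 = 2.9412
μ ≥ 11.7 + 2.9412 = 14.6412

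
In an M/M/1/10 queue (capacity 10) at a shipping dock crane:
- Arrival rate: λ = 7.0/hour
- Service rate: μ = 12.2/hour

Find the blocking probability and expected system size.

ρ = λ/μ = 7.0/12.2 = 0.57377
P₀ = (1-ρ)/(1-ρ^(K+1)) = (1-0.57377)/(1-0.57377^11) = 0.42623/0.99778 = 0.4272
P_K = P₀×ρ^K = 0.4272 × 0.57377^10 = 0.4272 × 0.003867 = 0.001652
Blocking probability P_10 = 0.001652 (0.17%)
L = ρ[1 - (K+1)ρ^K + Kρ^(K+1)] / [(1-ρ)(1-ρ^(K+1))]
L = 0.57377 × (1 - 11×0.003867 + 10×0.002219) / ((1 - 0.57377) × (1 - 0.002219)) = 1.3217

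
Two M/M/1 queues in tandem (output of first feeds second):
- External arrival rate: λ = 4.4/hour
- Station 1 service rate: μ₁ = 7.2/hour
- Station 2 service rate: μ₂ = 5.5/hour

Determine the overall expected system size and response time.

By Jackson's theorem, each station behaves as independent M/M/1.
Station 1: ρ₁ = 4.4/7.2 = 0.6111, L₁ = ρ₁/(1-ρ₁) = λ/(μ₁-λ) = 4.4/2.80 = 1.5714
Station 2: ρ₂ = 4.4/5.5 = 0.8000, L₂ = ρ₂/(1-ρ₂) = λ/(μ₂-λ) = 4.4/1.10 = 4.0000
Total: L = L₁ + L₂ = 1.5714 + 4.0000 = 5.5714
W = L/λ = 5.5714/4.4 = 1.2662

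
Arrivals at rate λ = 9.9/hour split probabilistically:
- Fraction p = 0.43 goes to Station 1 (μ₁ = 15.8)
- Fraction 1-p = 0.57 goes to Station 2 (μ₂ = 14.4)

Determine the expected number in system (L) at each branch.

Effective rates: λ₁ = 9.9×0.43 = 4.257, λ₂ = 9.9×0.57 = 5.643
Station 1: ρ₁ = 4.257/15.8 = 0.26943, L₁ = ρ₁/(1-ρ₁) = 0.26943/(1-0.26943) = 0.3688
Station 2: ρ₂ = 5.643/14.4 = 0.39188, L₂ = ρ₂/(1-ρ₂) = 0.39188/(1-0.39188) = 0.6444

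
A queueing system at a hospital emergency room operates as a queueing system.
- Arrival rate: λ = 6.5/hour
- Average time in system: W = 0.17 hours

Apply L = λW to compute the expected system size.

Little's Law: L = λW
L = 6.5 × 0.17 = 1.1050 patients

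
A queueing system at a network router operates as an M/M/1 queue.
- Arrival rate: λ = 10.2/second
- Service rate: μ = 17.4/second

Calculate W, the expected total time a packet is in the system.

First, compute utilization: ρ = λ/μ = 10.2/17.4 = 0.5862
For M/M/1: W = 1/(μ-λ)
W = 1/(17.4-10.2) = 1/7.20
W = 0.1389 seconds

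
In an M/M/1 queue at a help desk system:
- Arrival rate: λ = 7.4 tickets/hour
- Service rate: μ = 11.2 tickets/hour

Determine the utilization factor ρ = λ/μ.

Server utilization: ρ = λ/μ
ρ = 7.4/11.2 = 0.6607
The server is busy 66.07% of the time.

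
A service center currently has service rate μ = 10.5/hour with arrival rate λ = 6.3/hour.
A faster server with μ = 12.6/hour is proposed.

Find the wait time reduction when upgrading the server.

System 1: ρ₁ = 6.3/10.5 = 0.6000, W₁ = 1/(10.5-6.3) = 0.23810
System 2: ρ₂ = 6.3/12.6 = 0.5000, W₂ = 1/(12.6-6.3) = 0.15873
Improvement: (W₁-W₂)/W₁ = (0.23810-0.15873)/0.23810 = 33.33%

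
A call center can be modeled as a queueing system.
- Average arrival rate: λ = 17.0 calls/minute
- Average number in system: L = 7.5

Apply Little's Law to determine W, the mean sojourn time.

Little's Law: L = λW, so W = L/λ
W = 7.5/17.0 = 0.4412 minutes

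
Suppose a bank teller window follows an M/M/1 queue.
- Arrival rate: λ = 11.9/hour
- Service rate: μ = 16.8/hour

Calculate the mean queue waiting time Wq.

First, compute utilization: ρ = λ/μ = 11.9/16.8 = 0.7083
For M/M/1: Wq = λ/(μ(μ-λ))
Wq = 11.9/(16.8 × (16.8-11.9))
Wq = 11.9/(16.8 × 4.90)
Wq = 0.1446 hours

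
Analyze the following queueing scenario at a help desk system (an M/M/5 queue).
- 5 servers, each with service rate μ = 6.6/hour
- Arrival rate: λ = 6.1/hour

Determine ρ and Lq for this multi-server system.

Traffic intensity: ρ = λ/(cμ) = 6.1/(5×6.6) = 0.1848
Since ρ = 0.1848 < 1, system is stable.
Offered load a = λ/μ = cρ = 6.1/6.6 = 0.9242
P₀ = [ Σₙ₌₀^4 aⁿ/n! + a^5/(5!(1-ρ)) ]⁻¹
Σ = a^0/0! + a^1/1! + a^2/2! + a^3/3! + a^4/4! = 1.0000 + 0.9242 + 0.4271 + 0.1316 + 0.03040 = 2.5133
a^5/(5!(1-ρ)) = 0.67442/(120 × 0.81515) = 0.006895
P₀ = 1/(2.5133 + 0.006895) = 0.3968
Lq = P₀·a^5·ρ / (5!(1-ρ)²) = 0.39679 × 0.67442 × 0.18485 / (120 × 0.66447) = 0.0006204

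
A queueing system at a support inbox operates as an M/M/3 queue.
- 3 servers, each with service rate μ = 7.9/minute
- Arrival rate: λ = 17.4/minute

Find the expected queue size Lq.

Traffic intensity: ρ = λ/(cμ) = 17.4/(3×7.9) = 0.7342
Since ρ = 0.7342 < 1, system is stable.
Offered load a = λ/μ = cρ = 17.4/7.9 = 2.2025
P₀ = [ Σₙ₌₀^2 aⁿ/n! + a^3/(3!(1-ρ)) ]⁻¹
Σ = a^0/0! + a^1/1! + a^2/2! = 1.0000 + 2.2025 + 2.4256 = 5.6281
a^3/(3!(1-ρ)) = 10.6848/(6 × 0.265823) = 6.6992
P₀ = 1/(5.6281 + 6.6992) = 0.08112
Lq = P₀·a^3·ρ / (3!(1-ρ)²) = 0.081121 × 10.6848 × 0.73418 / (6 × 0.070662) = 1.5009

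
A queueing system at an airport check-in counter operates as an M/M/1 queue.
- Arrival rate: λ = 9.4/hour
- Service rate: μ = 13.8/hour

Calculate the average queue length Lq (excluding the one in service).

ρ = λ/μ = 9.4/13.8 = 0.6812
For M/M/1: Lq = λ²/(μ(μ-λ))
Lq = 88.36/(13.8 × 4.40)
Lq = 1.4552 passengers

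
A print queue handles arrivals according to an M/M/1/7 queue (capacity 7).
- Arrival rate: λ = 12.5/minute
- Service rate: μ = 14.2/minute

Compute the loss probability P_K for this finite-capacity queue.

ρ = λ/μ = 12.5/14.2 = 0.88028
P₀ = (1-ρ)/(1-ρ^(K+1)) = (1-0.88028)/(1-0.88028^8) = 0.1197/0.6394 = 0.1872
P_K = P₀×ρ^K = 0.1872 × 0.88028^7 = 0.1872 × 0.4096 = 0.07668
Blocking probability = 7.67%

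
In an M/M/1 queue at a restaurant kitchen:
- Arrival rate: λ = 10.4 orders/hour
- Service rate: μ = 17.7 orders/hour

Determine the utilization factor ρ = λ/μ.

Server utilization: ρ = λ/μ
ρ = 10.4/17.7 = 0.5876
The server is busy 58.76% of the time.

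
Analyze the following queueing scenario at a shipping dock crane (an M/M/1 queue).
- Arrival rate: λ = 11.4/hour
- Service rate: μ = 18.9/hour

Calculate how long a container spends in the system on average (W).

First, compute utilization: ρ = λ/μ = 11.4/18.9 = 0.6032
For M/M/1: W = 1/(μ-λ)
W = 1/(18.9-11.4) = 1/7.50
W = 0.1333 hours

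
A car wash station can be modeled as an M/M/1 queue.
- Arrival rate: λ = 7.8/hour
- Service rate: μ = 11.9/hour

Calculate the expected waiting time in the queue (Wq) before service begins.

First, compute utilization: ρ = λ/μ = 7.8/11.9 = 0.6555
For M/M/1: Wq = λ/(μ(μ-λ))
Wq = 7.8/(11.9 × (11.9-7.8))
Wq = 7.8/(11.9 × 4.10)
Wq = 0.1599 hours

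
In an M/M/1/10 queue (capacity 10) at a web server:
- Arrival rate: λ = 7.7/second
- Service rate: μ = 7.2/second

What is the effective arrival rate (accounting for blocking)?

ρ = λ/μ = 7.7/7.2 = 1.069444
P₀ = (1-ρ)/(1-ρ^(K+1)) = (1-1.069444)/(1-1.069444^11) = -0.06944/-1.0929 = 0.06354
P_K = P₀×ρ^K = 0.063544 × 1.069444^10 = 0.063544 × 1.9570 = 0.1244
λ_eff = λ(1-P_K) = 7.7 × (1 - 0.12435) = 7.7 × 0.87565 = 6.7425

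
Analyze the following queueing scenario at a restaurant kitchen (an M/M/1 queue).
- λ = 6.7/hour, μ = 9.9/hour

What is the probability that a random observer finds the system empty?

ρ = λ/μ = 6.7/9.9 = 0.6768
P(0) = 1 - ρ = 1 - 0.6768 = 0.3232
The server is idle 32.32% of the time.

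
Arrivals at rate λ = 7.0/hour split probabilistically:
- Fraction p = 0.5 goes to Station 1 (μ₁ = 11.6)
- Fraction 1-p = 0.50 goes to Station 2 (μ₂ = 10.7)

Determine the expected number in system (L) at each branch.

Effective rates: λ₁ = 7.0×0.5 = 3.5, λ₂ = 7.0×0.50 = 3.5
Station 1: ρ₁ = 3.5/11.6 = 0.30172, L₁ = ρ₁/(1-ρ₁) = 0.30172/(1-0.30172) = 0.4321
Station 2: ρ₂ = 3.5/10.7 = 0.3271, L₂ = ρ₂/(1-ρ₂) = 0.3271/(1-0.3271) = 0.4861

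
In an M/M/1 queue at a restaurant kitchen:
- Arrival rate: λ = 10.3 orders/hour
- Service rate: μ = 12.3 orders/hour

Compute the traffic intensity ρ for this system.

Server utilization: ρ = λ/μ
ρ = 10.3/12.3 = 0.8374
The server is busy 83.74% of the time.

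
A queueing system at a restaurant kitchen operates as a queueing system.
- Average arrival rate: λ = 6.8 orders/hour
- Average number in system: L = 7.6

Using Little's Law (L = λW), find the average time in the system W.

Little's Law: L = λW, so W = L/λ
W = 7.6/6.8 = 1.1176 hours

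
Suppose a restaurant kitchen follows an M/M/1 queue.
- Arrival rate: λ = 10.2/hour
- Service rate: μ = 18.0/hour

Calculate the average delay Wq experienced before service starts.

First, compute utilization: ρ = λ/μ = 10.2/18.0 = 0.5667
For M/M/1: Wq = λ/(μ(μ-λ))
Wq = 10.2/(18.0 × (18.0-10.2))
Wq = 10.2/(18.0 × 7.80)
Wq = 0.07265 hours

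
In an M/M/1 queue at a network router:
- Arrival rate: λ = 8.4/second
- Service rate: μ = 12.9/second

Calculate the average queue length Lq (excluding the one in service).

ρ = λ/μ = 8.4/12.9 = 0.6512
For M/M/1: Lq = λ²/(μ(μ-λ))
Lq = 70.56/(12.9 × 4.50)
Lq = 1.2155 packets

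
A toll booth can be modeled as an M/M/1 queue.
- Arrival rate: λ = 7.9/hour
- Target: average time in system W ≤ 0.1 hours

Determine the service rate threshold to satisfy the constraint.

For M/M/1: W = 1/(μ-λ)
Need W ≤ 0.1, so 1/(μ-λ) ≤ 0.1
μ - λ ≥ 1/0.1 = 10.0000
μ ≥ 7.9 + 10.0000 = 17.9000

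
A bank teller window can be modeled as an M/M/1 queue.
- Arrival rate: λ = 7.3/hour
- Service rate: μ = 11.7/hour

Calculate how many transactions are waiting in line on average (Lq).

ρ = λ/μ = 7.3/11.7 = 0.6239
For M/M/1: Lq = λ²/(μ(μ-λ))
Lq = 53.29/(11.7 × 4.40)
Lq = 1.0352 transactions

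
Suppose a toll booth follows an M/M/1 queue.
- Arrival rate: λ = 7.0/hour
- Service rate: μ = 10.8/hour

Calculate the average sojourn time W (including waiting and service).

First, compute utilization: ρ = λ/μ = 7.0/10.8 = 0.6481
For M/M/1: W = 1/(μ-λ)
W = 1/(10.8-7.0) = 1/3.80
W = 0.2632 hours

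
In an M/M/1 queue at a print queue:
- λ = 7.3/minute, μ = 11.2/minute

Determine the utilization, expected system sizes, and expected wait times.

Step 1: ρ = λ/μ = 7.3/11.2 = 0.6518
Step 2: L = λ/(μ-λ) = 7.3/3.90 = 1.8718
Step 3: Lq = λ²/(μ(μ-λ)) = 53.29/(11.2×3.90) = 1.2200
Step 4: W = 1/(μ-λ) = 1/3.90 = 0.25641
Step 5: Wq = λ/(μ(μ-λ)) = 7.3/(11.2×3.90) = 0.1671
Step 6: P(0) = 1-ρ = 0.3482
Verify: L = λW = 7.3×0.25641 = 1.8718 ✔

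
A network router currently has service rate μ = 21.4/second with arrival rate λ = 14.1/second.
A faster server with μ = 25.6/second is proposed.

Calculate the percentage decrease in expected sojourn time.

System 1: ρ₁ = 14.1/21.4 = 0.6589, W₁ = 1/(21.4-14.1) = 0.13699
System 2: ρ₂ = 14.1/25.6 = 0.5508, W₂ = 1/(25.6-14.1) = 0.086957
Improvement: (W₁-W₂)/W₁ = (0.13699-0.086957)/0.13699 = 36.52%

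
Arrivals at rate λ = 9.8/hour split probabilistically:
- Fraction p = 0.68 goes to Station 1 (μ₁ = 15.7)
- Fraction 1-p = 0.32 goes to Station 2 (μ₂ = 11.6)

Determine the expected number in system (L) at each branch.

Effective rates: λ₁ = 9.8×0.68 = 6.664, λ₂ = 9.8×0.32 = 3.136
Station 1: ρ₁ = 6.664/15.7 = 0.42446, L₁ = ρ₁/(1-ρ₁) = 0.42446/(1-0.42446) = 0.7375
Station 2: ρ₂ = 3.136/11.6 = 0.27034, L₂ = ρ₂/(1-ρ₂) = 0.27034/(1-0.27034) = 0.3705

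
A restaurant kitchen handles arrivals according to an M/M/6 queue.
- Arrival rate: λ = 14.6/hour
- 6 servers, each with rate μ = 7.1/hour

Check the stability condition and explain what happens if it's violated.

Stability requires ρ = λ/(cμ) < 1
ρ = 14.6/(6 × 7.1) = 14.6/42.60 = 0.3427
Since 0.3427 < 1, the system is STABLE.
The servers are busy 34.27% of the time.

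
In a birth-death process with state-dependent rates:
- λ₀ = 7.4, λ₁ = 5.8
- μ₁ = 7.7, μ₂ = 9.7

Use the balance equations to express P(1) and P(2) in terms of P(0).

Balance equations:
State 0: λ₀P₀ = μ₁P₁ → P₁ = (λ₀/μ₁)P₀ = (7.4/7.7)P₀ = 0.9610P₀
State 1: P₂ = (λ₀λ₁)/(μ₁μ₂)P₀ = (7.4×5.8)/(7.7×9.7)P₀ = 0.5746P₀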